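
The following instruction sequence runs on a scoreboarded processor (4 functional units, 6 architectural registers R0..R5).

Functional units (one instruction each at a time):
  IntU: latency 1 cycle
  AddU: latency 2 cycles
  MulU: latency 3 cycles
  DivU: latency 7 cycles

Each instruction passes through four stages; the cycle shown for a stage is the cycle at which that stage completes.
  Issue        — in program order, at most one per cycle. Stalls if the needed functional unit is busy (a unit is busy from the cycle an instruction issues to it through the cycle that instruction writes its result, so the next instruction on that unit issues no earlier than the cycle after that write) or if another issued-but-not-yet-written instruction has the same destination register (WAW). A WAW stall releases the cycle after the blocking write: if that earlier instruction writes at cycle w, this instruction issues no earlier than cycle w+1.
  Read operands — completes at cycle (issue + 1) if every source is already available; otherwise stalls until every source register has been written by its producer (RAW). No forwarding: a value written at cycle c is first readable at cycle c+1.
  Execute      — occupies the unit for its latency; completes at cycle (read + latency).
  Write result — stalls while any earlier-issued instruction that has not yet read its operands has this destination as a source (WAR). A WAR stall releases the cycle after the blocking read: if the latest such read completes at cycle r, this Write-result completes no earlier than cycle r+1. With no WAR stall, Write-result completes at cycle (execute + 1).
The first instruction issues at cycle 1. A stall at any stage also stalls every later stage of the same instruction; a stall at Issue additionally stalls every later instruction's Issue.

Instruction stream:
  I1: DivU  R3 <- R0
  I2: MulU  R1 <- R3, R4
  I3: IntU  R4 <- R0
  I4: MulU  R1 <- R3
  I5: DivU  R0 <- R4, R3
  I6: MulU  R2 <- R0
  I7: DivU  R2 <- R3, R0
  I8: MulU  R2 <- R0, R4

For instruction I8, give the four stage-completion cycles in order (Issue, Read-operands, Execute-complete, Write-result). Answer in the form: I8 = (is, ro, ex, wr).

I8 = (42, 43, 46, 47)

[I1] 1/2/9/10
[I2] 2/11/14/15  (RAW R3: wait I1 write@10)
[I3] 3/4/5/12  (WAR R4: wait I2 read@11)
[I4] 16/17/20/21  (struct: MulU busy until I2 writes@15)
[I5] 17/18/25/26
[I6] 22/27/30/31  (struct: MulU busy until I4 writes@21; RAW R0: wait I5 write@26)
[I7] 32/33/40/41  (WAW R2: wait I6 write@31)
[I8] 42/43/46/47  (WAW R2: wait I7 write@41)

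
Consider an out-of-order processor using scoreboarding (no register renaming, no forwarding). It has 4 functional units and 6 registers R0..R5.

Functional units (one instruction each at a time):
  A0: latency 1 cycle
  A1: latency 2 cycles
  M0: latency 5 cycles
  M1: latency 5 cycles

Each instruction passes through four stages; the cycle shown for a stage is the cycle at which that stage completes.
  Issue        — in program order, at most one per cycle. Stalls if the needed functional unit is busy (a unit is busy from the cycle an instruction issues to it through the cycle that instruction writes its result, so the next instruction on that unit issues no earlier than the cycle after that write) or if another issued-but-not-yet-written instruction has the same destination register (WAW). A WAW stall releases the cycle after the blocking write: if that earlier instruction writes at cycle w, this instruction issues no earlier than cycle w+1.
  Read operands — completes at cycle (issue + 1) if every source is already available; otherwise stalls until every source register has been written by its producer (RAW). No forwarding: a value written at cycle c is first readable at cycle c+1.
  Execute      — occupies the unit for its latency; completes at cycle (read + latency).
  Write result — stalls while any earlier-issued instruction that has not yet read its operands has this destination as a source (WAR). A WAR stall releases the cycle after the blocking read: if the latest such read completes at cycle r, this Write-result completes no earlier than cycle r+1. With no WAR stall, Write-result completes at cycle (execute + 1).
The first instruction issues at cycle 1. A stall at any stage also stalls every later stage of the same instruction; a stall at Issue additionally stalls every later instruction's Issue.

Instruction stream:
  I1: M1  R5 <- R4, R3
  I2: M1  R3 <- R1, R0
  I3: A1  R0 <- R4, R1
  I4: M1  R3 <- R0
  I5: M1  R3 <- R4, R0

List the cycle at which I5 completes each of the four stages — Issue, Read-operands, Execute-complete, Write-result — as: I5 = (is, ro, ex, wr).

I5 = (25, 26, 31, 32)

I1: IS=1 RO=2 EX=7 WR=8
I2: IS=9 RO=10 EX=15 WR=16  [struct: M1 busy until I1 writes@8]
I3: IS=10 RO=11 EX=13 WR=14
I4: IS=17 RO=18 EX=23 WR=24  [struct: M1 busy until I2 writes@16]
I5: IS=25 RO=26 EX=31 WR=32  [struct: M1 busy until I4 writes@24]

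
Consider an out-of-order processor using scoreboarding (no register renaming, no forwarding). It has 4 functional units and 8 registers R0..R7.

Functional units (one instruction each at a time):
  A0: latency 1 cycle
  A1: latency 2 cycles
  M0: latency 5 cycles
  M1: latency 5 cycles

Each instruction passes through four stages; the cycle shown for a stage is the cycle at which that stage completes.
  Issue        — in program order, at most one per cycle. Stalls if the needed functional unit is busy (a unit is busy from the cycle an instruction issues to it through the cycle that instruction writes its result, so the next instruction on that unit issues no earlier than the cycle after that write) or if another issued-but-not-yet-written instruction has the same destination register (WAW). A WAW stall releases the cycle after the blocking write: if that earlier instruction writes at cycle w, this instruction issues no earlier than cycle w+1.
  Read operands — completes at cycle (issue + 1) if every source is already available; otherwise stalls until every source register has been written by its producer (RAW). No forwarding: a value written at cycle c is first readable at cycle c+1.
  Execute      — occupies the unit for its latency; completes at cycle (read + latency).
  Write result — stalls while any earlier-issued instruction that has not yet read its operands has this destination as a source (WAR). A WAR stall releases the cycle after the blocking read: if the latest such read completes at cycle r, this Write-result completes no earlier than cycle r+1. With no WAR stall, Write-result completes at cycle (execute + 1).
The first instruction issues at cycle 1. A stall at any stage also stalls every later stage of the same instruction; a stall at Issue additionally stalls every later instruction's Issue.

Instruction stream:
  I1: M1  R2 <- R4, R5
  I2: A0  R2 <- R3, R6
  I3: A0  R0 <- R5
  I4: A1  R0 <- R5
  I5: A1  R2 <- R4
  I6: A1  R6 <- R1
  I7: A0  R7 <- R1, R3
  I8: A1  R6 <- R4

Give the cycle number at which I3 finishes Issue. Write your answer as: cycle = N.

cycle = 13

[1] I1 issues→M1
[2] I1 reads
[7] I1 exec-done
[8] I1 writes R2
[9] I2 issues→A0
[10] I2 reads
[11] I2 exec-done
[12] I2 writes R2
[13] I3 issues→A0
[14] I3 reads
[15] I3 exec-done
[16] I3 writes R0
[17] I4 issues→A1
[18] I4 reads
[20] I4 exec-done
[21] I4 writes R0
[22] I5 issues→A1
[23] I5 reads
[25] I5 exec-done
[26] I5 writes R2
[27] I6 issues→A1
[28] I6 reads · I7 issues→A0
[29] I7 reads
[30] I6 exec-done · I7 exec-done
[31] I6 writes R6 · I7 writes R7
[32] I8 issues→A1
[33] I8 reads
[35] I8 exec-done
[36] I8 writes R6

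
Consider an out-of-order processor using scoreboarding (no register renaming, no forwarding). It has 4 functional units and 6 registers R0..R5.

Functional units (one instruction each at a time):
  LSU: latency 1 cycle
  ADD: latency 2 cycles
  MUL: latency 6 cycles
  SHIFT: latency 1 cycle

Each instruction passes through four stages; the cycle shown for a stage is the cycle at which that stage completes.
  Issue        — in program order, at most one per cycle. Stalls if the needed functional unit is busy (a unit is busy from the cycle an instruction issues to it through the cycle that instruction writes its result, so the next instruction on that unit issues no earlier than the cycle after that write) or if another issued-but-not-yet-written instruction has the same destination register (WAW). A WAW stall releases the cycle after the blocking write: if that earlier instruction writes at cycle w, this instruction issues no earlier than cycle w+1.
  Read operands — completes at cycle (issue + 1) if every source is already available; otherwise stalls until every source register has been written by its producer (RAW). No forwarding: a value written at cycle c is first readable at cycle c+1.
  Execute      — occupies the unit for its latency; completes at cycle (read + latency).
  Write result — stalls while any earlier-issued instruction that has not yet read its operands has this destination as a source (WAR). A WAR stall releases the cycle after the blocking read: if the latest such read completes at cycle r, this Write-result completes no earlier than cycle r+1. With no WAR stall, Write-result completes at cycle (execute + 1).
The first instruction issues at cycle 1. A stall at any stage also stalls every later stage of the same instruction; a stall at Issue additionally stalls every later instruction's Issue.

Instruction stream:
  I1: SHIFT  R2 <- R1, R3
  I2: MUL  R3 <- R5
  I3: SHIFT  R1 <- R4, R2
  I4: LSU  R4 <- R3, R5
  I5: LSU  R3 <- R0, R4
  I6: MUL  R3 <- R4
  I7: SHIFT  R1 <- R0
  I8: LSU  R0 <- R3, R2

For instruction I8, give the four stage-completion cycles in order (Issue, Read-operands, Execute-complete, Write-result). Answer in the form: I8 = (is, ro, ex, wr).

I8 = (20, 27, 28, 29)

cycle 1: I1 issues→SHIFT
cycle 2: I1 reads · I2 issues→MUL
cycle 3: I1 exec-done · I2 reads
cycle 4: I1 writes R2
cycle 5: I3 issues→SHIFT
cycle 6: I3 reads · I4 issues→LSU
cycle 7: I3 exec-done
cycle 8: I3 writes R1
cycle 9: I2 exec-done
cycle 10: I2 writes R3
cycle 11: I4 reads
cycle 12: I4 exec-done
cycle 13: I4 writes R4
cycle 14: I5 issues→LSU
cycle 15: I5 reads
cycle 16: I5 exec-done
cycle 17: I5 writes R3
cycle 18: I6 issues→MUL
cycle 19: I6 reads · I7 issues→SHIFT
cycle 20: I7 reads · I8 issues→LSU
cycle 21: I7 exec-done
cycle 22: I7 writes R1
cycle 25: I6 exec-done
cycle 26: I6 writes R3
cycle 27: I8 reads
cycle 28: I8 exec-done
cycle 29: I8 writes R0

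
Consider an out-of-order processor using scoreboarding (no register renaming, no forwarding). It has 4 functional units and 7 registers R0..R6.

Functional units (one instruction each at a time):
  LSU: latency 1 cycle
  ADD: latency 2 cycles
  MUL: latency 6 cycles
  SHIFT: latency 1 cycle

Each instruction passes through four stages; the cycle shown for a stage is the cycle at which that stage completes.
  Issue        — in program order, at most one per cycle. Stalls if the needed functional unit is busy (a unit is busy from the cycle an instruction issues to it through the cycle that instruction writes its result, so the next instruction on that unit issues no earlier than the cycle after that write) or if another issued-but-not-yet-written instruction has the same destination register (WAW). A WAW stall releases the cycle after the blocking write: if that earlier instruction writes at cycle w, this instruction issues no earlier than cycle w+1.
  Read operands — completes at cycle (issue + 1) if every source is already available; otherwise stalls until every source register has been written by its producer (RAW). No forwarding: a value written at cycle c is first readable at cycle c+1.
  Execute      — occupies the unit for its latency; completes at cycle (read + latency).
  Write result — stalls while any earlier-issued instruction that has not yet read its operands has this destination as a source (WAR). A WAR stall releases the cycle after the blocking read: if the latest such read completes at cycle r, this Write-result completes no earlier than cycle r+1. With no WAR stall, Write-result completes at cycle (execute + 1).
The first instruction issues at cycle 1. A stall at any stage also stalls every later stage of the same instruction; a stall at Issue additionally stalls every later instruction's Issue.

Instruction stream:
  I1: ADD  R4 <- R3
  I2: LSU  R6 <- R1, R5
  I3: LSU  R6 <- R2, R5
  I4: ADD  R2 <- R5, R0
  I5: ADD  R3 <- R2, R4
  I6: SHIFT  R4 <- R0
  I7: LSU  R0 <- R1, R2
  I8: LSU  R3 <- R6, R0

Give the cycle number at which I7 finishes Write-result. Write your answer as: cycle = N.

cycle = 17

I1 -> (1, 2, 4, 5)
I2 -> (2, 3, 4, 5)
I3 -> (6, 7, 8, 9)  // struct: LSU busy until I2 writes@5
I4 -> (7, 8, 10, 11)
I5 -> (12, 13, 15, 16)  // struct: ADD busy until I4 writes@11
I6 -> (13, 14, 15, 16)
I7 -> (14, 15, 16, 17)
I8 -> (18, 19, 20, 21)  // struct: LSU busy until I7 writes@17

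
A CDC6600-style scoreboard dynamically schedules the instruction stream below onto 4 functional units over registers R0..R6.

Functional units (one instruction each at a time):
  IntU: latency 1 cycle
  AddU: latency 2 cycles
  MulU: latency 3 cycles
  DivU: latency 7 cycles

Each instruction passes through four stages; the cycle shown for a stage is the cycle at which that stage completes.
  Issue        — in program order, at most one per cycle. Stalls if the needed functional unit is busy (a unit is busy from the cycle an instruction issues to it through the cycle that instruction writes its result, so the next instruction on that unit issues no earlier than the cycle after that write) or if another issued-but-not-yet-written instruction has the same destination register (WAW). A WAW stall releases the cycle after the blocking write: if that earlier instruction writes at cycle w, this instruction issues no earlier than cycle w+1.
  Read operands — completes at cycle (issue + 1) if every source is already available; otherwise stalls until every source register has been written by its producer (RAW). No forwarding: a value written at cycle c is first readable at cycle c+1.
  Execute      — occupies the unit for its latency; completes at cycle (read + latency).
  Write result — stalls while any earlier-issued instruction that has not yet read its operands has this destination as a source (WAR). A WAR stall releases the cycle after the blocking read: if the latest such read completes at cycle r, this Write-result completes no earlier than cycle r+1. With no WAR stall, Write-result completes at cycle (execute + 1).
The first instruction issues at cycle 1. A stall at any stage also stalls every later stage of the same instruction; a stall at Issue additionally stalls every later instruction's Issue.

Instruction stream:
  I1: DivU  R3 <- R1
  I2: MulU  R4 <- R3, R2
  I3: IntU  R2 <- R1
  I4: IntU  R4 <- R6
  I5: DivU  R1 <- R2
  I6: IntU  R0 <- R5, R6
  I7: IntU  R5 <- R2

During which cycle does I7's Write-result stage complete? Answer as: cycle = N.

cycle = 27

I1  is:1  ro:2  ex:9  wr:10
I2  is:2  ro:11  ex:14  wr:15  — RAW R3: wait I1 write@10
I3  is:3  ro:4  ex:5  wr:12  — WAR R2: wait I2 read@11
I4  is:16  ro:17  ex:18  wr:19  — WAW R4: wait I2 write@15
I5  is:17  ro:18  ex:25  wr:26
I6  is:20  ro:21  ex:22  wr:23  — struct: IntU busy until I4 writes@19
I7  is:24  ro:25  ex:26  wr:27  — struct: IntU busy until I6 writes@23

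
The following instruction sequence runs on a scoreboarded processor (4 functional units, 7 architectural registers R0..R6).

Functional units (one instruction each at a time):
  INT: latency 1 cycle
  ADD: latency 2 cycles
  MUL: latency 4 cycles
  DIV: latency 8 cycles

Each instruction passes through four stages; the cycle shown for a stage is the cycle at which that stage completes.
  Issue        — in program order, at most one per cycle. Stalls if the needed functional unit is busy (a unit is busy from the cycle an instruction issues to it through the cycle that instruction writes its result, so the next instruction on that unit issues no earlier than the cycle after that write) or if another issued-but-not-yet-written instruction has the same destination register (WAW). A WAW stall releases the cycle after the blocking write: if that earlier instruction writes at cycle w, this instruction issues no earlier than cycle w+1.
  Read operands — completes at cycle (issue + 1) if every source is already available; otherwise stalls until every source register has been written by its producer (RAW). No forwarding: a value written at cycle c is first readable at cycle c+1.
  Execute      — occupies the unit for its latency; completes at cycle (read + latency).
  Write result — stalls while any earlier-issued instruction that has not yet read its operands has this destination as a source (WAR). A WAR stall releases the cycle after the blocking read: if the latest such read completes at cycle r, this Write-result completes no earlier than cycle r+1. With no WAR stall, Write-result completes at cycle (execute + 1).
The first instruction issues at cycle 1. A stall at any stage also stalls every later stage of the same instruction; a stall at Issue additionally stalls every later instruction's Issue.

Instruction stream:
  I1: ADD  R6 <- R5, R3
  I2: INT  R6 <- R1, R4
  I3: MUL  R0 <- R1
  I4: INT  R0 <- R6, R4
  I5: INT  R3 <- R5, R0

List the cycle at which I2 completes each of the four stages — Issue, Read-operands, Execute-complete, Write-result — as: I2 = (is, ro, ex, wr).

I1: IS=1 RO=2 EX=4 WR=5
I2: IS=6 RO=7 EX=8 WR=9  [WAW R6: wait I1 write@5]
I3: IS=7 RO=8 EX=12 WR=13
I4: IS=14 RO=15 EX=16 WR=17  [WAW R0: wait I3 write@13]
I5: IS=18 RO=19 EX=20 WR=21  [struct: INT busy until I4 writes@17]

I2 = (6, 7, 8, 9)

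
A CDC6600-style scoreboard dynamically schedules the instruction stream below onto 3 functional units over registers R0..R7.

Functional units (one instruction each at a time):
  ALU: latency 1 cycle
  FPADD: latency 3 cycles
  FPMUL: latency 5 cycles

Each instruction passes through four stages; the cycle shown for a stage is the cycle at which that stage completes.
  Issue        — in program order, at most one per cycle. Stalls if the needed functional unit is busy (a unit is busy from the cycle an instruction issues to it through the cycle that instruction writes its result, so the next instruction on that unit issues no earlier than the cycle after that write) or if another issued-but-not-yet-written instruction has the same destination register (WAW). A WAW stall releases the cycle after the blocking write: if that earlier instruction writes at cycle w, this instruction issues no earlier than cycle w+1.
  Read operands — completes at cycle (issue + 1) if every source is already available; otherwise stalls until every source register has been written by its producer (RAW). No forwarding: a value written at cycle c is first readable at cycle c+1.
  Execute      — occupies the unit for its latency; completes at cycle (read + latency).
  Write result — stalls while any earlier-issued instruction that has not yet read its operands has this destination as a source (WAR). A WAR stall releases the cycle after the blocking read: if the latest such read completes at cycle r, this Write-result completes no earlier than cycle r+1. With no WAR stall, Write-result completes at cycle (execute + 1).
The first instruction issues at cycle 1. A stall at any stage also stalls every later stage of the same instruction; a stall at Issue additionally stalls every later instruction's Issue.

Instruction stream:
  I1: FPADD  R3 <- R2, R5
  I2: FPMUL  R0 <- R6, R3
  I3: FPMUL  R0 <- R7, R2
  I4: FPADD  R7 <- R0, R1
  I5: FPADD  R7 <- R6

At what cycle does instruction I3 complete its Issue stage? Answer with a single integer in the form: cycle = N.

cycle = 14

cycle 1: I1 dispatched to FPADD
cycle 2: I1 operands ready | I2 dispatched to FPMUL
cycle 5: I1 complete
cycle 6: R3←I1
cycle 7: I2 operands ready
cycle 12: I2 complete
cycle 13: R0←I2
cycle 14: I3 dispatched to FPMUL
cycle 15: I3 operands ready | I4 dispatched to FPADD
cycle 20: I3 complete
cycle 21: R0←I3
cycle 22: I4 operands ready
cycle 25: I4 complete
cycle 26: R7←I4
cycle 27: I5 dispatched to FPADD
cycle 28: I5 operands ready
cycle 31: I5 complete
cycle 32: R7←I5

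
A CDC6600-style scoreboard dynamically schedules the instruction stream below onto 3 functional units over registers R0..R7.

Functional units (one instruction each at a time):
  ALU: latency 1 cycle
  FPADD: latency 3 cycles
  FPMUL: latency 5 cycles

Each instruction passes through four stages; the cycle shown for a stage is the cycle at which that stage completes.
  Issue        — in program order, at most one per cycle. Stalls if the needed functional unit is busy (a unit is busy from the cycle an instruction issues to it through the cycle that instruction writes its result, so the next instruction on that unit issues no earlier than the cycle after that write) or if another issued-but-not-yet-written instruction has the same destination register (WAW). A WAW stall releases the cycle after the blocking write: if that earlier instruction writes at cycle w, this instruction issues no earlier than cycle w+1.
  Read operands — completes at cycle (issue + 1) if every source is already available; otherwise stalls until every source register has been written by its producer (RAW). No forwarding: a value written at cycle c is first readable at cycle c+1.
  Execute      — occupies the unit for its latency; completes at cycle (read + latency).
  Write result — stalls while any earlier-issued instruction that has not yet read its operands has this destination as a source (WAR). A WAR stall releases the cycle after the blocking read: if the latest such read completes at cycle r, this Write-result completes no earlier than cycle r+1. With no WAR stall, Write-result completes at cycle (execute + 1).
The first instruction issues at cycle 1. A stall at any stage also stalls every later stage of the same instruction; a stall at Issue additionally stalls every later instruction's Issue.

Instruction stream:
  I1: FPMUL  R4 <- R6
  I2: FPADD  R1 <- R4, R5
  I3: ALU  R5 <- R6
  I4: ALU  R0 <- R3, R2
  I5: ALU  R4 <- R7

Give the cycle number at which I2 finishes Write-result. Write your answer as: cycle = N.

[1] I1 dispatched to FPMUL
[2] I1 operands ready · I2 dispatched to FPADD
[3] I3 dispatched to ALU
[4] I3 operands ready
[5] I3 complete
[7] I1 complete
[8] R4←I1
[9] I2 operands ready
[10] R5←I3
[11] I4 dispatched to ALU
[12] I2 complete · I4 operands ready
[13] R1←I2 · I4 complete
[14] R0←I4
[15] I5 dispatched to ALU
[16] I5 operands ready
[17] I5 complete
[18] R4←I5

cycle = 13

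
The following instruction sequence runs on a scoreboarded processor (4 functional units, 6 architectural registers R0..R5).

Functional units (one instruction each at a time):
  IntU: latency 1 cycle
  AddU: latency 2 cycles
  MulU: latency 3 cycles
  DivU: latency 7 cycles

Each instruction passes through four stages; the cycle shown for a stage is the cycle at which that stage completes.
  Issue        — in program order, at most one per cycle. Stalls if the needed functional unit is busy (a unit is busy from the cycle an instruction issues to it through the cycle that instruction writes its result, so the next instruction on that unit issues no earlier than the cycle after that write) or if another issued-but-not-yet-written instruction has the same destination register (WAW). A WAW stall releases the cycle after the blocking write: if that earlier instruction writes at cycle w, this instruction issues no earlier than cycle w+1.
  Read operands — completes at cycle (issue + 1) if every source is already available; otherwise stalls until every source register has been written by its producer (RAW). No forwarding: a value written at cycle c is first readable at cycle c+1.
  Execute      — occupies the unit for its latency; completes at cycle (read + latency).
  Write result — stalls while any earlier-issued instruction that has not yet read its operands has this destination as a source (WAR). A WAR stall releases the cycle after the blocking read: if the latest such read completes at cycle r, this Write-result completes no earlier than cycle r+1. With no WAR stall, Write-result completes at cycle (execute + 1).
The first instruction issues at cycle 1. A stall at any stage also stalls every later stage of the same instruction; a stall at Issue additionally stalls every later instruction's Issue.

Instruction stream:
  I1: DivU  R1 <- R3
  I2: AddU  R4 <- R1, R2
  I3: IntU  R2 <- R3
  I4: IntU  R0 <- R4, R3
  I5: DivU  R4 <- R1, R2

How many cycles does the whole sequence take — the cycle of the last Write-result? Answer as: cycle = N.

cycle = 24

I1: IS=1 RO=2 EX=9 WR=10
I2: IS=2 RO=11 EX=13 WR=14  [RAW R1: wait I1 write@10]
I3: IS=3 RO=4 EX=5 WR=12  [WAR R2: wait I2 read@11]
I4: IS=13 RO=15 EX=16 WR=17  [struct: IntU busy until I3 writes@12; RAW R4: wait I2 write@14]
I5: IS=15 RO=16 EX=23 WR=24  [WAW R4: wait I2 write@14]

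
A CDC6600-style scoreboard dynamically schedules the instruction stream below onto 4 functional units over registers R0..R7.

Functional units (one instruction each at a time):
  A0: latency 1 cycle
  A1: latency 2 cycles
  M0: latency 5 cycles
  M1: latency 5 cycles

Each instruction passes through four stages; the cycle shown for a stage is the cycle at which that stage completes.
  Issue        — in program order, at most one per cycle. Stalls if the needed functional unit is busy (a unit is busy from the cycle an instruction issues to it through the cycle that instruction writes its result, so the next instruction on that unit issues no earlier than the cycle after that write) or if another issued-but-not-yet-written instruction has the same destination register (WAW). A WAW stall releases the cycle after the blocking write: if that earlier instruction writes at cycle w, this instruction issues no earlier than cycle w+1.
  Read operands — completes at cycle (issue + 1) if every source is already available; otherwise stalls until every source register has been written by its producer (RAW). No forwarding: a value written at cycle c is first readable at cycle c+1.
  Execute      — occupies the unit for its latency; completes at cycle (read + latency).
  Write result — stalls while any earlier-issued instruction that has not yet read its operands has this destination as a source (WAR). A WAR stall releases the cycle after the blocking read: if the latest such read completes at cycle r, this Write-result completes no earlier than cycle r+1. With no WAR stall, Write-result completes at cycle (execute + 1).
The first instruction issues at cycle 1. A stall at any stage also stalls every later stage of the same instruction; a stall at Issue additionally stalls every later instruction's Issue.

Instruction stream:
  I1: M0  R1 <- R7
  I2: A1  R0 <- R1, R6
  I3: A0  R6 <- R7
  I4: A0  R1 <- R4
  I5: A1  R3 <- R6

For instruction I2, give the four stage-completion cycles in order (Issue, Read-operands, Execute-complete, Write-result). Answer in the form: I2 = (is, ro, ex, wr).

[1] I1 dispatched to M0
[2] I1 operands ready | I2 dispatched to A1
[3] I3 dispatched to A0
[4] I3 operands ready
[5] I3 complete
[7] I1 complete
[8] R1←I1
[9] I2 operands ready
[10] R6←I3
[11] I2 complete | I4 dispatched to A0
[12] R0←I2 | I4 operands ready
[13] I4 complete | I5 dispatched to A1
[14] R1←I4 | I5 operands ready
[16] I5 complete
[17] R3←I5

I2 = (2, 9, 11, 12)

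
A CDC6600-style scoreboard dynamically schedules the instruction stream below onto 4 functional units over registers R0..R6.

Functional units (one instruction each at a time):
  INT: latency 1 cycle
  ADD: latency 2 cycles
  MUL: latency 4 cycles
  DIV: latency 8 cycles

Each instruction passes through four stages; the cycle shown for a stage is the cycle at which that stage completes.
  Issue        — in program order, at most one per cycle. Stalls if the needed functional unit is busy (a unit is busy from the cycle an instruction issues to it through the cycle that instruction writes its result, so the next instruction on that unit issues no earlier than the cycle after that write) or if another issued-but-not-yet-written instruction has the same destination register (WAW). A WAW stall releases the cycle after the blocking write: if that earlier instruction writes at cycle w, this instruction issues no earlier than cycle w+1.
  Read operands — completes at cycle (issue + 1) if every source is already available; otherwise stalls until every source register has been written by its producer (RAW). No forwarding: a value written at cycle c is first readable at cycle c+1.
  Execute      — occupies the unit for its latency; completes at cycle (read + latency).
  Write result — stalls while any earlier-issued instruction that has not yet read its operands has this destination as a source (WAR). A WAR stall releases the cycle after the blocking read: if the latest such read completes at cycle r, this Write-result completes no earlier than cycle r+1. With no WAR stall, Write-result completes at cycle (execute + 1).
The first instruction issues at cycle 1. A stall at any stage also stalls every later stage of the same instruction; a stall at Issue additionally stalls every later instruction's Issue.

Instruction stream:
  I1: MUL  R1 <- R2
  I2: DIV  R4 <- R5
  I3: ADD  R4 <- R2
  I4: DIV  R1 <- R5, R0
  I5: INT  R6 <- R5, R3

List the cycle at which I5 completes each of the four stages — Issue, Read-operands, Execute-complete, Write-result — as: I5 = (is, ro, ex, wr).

I5 = (15, 16, 17, 18)

t=1  I1 issues→MUL
t=2  I1 reads · I2 issues→DIV
t=3  I2 reads
t=6  I1 exec-done
t=7  I1 writes R1
t=11  I2 exec-done
t=12  I2 writes R4
t=13  I3 issues→ADD
t=14  I3 reads · I4 issues→DIV
t=15  I4 reads · I5 issues→INT
t=16  I3 exec-done · I5 reads
t=17  I3 writes R4 · I5 exec-done
t=18  I5 writes R6
t=23  I4 exec-done
t=24  I4 writes R1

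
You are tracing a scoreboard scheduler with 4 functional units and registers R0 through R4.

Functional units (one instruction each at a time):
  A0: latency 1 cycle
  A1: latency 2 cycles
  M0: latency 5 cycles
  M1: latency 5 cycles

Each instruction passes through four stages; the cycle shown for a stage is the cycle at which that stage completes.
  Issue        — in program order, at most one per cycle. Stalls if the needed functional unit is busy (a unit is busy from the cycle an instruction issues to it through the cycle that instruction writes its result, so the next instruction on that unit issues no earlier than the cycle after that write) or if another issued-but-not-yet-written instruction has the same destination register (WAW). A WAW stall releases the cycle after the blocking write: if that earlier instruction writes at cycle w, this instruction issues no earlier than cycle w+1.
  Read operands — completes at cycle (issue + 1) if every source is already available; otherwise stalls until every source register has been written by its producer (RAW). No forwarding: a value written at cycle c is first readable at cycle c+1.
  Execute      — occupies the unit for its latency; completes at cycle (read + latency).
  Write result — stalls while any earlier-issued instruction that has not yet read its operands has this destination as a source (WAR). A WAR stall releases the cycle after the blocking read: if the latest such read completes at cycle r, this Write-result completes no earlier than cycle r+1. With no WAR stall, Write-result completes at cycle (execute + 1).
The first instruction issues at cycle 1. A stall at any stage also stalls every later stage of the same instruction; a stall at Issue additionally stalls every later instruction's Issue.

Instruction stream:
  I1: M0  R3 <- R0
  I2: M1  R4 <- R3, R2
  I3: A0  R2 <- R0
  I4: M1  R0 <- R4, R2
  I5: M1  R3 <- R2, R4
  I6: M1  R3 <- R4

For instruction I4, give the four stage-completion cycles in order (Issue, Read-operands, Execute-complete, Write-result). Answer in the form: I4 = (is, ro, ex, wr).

I4 = (16, 17, 22, 23)

cycle 1: issue I1 (M0)
cycle 2: I1 read-ops, issue I2 (M1)
cycle 3: issue I3 (A0)
cycle 4: I3 read-ops
cycle 5: I3 finished on A0
cycle 7: I1 finished on M0
cycle 8: I1→R3
cycle 9: I2 read-ops
cycle 10: I3→R2
cycle 14: I2 finished on M1
cycle 15: I2→R4
cycle 16: issue I4 (M1)
cycle 17: I4 read-ops
cycle 22: I4 finished on M1
cycle 23: I4→R0
cycle 24: issue I5 (M1)
cycle 25: I5 read-ops
cycle 30: I5 finished on M1
cycle 31: I5→R3
cycle 32: issue I6 (M1)
cycle 33: I6 read-ops
cycle 38: I6 finished on M1
cycle 39: I6→R3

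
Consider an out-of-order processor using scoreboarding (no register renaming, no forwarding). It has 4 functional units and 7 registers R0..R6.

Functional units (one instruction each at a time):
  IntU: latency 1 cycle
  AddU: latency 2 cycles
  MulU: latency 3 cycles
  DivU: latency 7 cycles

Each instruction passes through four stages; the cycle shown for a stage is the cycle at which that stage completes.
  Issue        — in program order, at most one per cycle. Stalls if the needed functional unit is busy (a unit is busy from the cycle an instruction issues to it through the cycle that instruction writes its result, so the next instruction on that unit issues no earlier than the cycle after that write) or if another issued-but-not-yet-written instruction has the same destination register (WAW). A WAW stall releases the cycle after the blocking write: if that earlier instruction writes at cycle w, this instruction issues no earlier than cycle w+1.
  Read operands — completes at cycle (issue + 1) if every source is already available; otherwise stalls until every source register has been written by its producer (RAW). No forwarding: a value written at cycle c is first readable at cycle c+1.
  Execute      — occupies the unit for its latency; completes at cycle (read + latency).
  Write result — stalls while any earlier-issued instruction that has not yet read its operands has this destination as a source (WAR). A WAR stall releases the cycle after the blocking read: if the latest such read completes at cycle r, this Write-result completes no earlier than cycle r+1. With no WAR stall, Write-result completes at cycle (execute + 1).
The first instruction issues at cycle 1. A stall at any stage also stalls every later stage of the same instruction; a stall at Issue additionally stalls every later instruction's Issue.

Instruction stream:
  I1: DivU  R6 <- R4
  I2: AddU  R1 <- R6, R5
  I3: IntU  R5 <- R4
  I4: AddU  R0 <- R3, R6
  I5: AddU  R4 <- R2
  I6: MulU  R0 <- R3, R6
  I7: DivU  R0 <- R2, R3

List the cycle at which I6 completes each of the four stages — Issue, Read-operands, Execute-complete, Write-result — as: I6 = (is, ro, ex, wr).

I6 = (21, 22, 25, 26)

[1] I1→DivU
[2] I1 RO; I2→AddU
[3] I3→IntU
[4] I3 RO
[5] I3 EX
[9] I1 EX
[10] I1 WR R6
[11] I2 RO
[12] I3 WR R5
[13] I2 EX
[14] I2 WR R1
[15] I4→AddU
[16] I4 RO
[18] I4 EX
[19] I4 WR R0
[20] I5→AddU
[21] I5 RO; I6→MulU
[22] I6 RO
[23] I5 EX
[24] I5 WR R4
[25] I6 EX
[26] I6 WR R0
[27] I7→DivU
[28] I7 RO
[35] I7 EX
[36] I7 WR R0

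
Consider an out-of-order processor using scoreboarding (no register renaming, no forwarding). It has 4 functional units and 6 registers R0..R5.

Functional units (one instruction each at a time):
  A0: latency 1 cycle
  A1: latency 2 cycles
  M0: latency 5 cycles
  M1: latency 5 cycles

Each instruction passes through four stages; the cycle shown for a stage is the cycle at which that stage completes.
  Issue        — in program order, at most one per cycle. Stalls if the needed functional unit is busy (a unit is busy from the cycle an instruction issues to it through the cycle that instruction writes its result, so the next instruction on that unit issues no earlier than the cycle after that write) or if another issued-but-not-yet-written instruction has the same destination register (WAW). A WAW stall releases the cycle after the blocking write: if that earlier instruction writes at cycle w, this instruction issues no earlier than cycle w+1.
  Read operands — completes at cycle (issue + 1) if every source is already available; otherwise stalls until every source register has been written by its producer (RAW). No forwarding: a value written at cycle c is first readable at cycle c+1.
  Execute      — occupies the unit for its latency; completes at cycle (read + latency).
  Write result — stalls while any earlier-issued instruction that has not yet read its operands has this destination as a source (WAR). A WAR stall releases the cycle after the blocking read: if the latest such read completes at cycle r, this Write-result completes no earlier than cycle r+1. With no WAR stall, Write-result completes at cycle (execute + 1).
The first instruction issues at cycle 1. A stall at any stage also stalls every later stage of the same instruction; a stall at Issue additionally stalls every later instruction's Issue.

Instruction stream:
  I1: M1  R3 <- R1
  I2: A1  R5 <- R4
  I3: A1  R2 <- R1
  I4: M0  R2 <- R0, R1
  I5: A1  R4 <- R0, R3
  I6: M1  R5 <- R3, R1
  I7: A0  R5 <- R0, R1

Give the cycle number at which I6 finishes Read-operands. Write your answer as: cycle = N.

I1  is:1  ro:2  ex:7  wr:8
I2  is:2  ro:3  ex:5  wr:6
I3  is:7  ro:8  ex:10  wr:11  — struct: A1 busy until I2 writes@6
I4  is:12  ro:13  ex:18  wr:19  — WAW R2: wait I3 write@11
I5  is:13  ro:14  ex:16  wr:17
I6  is:14  ro:15  ex:20  wr:21
I7  is:22  ro:23  ex:24  wr:25  — WAW R5: wait I6 write@21

cycle = 15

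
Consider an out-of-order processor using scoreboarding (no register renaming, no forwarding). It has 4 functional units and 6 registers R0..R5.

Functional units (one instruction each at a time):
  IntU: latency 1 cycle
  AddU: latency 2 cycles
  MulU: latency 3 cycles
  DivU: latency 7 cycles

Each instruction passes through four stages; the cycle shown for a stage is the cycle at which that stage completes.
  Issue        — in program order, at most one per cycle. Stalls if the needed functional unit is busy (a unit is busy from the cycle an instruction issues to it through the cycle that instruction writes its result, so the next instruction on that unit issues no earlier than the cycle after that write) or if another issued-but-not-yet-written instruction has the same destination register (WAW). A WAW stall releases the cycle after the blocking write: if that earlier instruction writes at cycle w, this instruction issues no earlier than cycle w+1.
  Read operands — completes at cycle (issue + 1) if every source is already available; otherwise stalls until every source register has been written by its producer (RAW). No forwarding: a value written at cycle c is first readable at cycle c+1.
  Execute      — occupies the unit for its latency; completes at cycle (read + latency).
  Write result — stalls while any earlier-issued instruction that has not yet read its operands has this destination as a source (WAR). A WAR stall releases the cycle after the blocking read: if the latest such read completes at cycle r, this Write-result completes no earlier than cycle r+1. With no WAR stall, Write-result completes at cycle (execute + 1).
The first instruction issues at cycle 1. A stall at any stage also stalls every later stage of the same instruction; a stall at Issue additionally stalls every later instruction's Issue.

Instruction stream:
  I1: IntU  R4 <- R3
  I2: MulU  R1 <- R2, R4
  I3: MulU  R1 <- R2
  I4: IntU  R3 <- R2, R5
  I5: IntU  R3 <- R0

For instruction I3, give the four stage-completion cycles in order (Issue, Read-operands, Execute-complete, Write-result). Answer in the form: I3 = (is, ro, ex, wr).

I3 = (10, 11, 14, 15)

cycle 1: I1→IntU
cycle 2: I1 RO, I2→MulU
cycle 3: I1 EX
cycle 4: I1 WR R4
cycle 5: I2 RO
cycle 8: I2 EX
cycle 9: I2 WR R1
cycle 10: I3→MulU
cycle 11: I3 RO, I4→IntU
cycle 12: I4 RO
cycle 13: I4 EX
cycle 14: I3 EX, I4 WR R3
cycle 15: I3 WR R1, I5→IntU
cycle 16: I5 RO
cycle 17: I5 EX
cycle 18: I5 WR R3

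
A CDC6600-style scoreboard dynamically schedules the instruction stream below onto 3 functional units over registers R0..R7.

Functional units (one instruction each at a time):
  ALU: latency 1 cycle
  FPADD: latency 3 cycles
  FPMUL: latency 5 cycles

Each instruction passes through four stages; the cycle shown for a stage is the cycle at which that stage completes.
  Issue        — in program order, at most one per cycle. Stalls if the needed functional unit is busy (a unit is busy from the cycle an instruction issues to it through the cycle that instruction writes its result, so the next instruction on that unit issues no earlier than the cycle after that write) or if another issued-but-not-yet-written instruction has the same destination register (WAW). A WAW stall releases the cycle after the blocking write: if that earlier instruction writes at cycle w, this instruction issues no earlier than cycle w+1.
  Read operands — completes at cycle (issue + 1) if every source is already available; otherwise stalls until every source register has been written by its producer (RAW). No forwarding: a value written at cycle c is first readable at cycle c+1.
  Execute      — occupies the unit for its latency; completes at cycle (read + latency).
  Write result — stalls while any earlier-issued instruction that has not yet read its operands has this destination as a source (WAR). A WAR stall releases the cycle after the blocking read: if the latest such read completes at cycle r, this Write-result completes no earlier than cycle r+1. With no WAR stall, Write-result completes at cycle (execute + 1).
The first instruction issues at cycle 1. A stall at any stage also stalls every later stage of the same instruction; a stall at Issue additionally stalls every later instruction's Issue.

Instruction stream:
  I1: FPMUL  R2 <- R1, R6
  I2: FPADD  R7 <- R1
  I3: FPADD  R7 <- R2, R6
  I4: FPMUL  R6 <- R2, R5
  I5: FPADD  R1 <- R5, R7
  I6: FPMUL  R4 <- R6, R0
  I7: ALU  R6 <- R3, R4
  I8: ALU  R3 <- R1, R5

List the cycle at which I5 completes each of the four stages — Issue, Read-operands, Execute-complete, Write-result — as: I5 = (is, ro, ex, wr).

I1 -> (1, 2, 7, 8)
I2 -> (2, 3, 6, 7)
I3 -> (8, 9, 12, 13)  // struct: FPADD busy until I2 writes@7
I4 -> (9, 10, 15, 16)
I5 -> (14, 15, 18, 19)  // struct: FPADD busy until I3 writes@13
I6 -> (17, 18, 23, 24)  // struct: FPMUL busy until I4 writes@16
I7 -> (18, 25, 26, 27)  // RAW R4: wait I6 write@24
I8 -> (28, 29, 30, 31)  // struct: ALU busy until I7 writes@27

I5 = (14, 15, 18, 19)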